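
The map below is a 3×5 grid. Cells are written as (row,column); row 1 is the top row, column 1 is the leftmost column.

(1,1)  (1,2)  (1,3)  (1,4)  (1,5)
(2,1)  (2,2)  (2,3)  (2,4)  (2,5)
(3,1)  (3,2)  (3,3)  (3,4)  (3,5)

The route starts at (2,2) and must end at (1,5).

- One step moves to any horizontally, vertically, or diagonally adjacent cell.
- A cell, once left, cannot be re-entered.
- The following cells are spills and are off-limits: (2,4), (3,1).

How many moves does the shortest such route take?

3

With diagonal moves allowed, the Chebyshev distance max(|Δrow|,|Δcol|) from (2,2) to (1,5) is 3, so at least 3 moves are needed.
A route of 3 moves achieves this: (2,2) → (1,3) → (1,4) → (1,5).
Since 3 matches the lower bound, it is optimal.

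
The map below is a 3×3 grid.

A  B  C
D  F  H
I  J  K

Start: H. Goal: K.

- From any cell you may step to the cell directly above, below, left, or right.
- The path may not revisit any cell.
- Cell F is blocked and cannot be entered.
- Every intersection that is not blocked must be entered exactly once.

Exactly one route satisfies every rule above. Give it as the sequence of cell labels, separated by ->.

Need to visit all 8 open cells exactly once, starting at H and ending at K.
Cell D has only two open neighbours (A and I), so the path must pass straight through it: one of those is the cell it's entered from and the other is where it exits.
Route from H: up 1 to C, left 2 to A, down 2 to I, right 2 to K — 7 moves in all.
Check: all 8 open cells covered.

H -> C -> B -> A -> D -> I -> J -> K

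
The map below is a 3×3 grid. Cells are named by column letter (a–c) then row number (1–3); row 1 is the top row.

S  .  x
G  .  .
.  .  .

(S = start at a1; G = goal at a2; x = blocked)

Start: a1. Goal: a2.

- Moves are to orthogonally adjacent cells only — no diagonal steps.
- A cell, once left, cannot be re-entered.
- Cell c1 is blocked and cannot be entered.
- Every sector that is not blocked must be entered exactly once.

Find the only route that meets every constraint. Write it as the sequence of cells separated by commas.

Need to visit all 8 open cells exactly once, starting at a1 and ending at a2.
Cell a3 has only two open neighbours (a2 and b3), so the path must pass straight through it: one of those is the cell it's entered from and the other is where it exits.
Route from a1: right 1 to b1, down 1 to b2, right 1 to c2, down 1 to c3, left 2 to a3, up 1 to a2 — 7 moves in all.
Check: all 8 open cells covered.

a1, b1, b2, c2, c3, b3, a3, a2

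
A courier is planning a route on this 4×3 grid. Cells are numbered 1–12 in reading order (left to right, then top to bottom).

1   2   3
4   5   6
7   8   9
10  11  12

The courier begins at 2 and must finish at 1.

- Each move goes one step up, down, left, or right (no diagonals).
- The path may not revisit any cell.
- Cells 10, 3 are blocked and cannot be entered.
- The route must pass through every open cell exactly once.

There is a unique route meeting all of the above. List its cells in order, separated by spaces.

Need to visit all 10 open cells exactly once, starting at 2 and ending at 1.
Cell 12 has only two open neighbours (9 and 11), so the path must pass straight through it: one of those is the cell it's entered from and the other is where it exits.
Route from 2: down 1 to 5, right 1 to 6, down 2 to 12, left 1 to 11, up 1 to 8, left 1 to 7, up 2 to 1 — 9 moves in all.
Check: all 10 open cells covered.

2 5 6 9 12 11 8 7 4 1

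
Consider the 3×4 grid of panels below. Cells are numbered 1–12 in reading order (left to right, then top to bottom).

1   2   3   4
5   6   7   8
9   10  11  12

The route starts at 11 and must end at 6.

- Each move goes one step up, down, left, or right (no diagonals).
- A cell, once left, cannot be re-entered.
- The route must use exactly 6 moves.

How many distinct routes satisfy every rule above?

Need simple routes of exactly 6 moves from 11 to 6 (Manhattan distance 2, so 2 moves are spent on a detour and 2 undoing it).
Enumerating: 11 7 3 2 1 5 6 | 11 7 8 4 3 2 6 | 11 10 9 5 1 2 6 | 11 12 8 4 3 7 6 | 11 12 8 4 3 2 6 | 11 12 8 7 3 2 6.
That gives 6 routes.

6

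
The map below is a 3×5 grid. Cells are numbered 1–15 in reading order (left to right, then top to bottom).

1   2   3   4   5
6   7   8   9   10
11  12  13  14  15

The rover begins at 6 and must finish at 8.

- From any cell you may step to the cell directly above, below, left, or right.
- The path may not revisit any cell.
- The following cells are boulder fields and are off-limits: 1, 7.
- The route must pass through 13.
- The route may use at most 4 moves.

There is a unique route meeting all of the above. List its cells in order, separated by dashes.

6 - 11 - 12 - 13 - 8

Any route must reach 13 and still end at 8 within 4 moves, so the order of the required stops is forced.
Route from 6: down 1 to 11, right 2 to 13, up 1 to 8 — 4 moves in all.
Check: all required cells visited; 4 ≤ 4 moves.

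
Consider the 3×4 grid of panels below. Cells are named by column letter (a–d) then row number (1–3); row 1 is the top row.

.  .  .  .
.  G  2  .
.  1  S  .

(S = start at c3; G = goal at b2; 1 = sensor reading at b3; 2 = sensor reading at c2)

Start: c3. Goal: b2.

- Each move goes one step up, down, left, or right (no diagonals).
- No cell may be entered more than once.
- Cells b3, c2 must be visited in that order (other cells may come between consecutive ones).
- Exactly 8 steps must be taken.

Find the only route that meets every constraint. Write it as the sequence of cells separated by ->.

The waypoints must appear in the order b3, c2, with no cell reused.
Route from c3: left 2 to a3, up 2 to a1, right 2 to c1, down 1 to c2, left 1 to b2 — 8 moves in all.
Check: order respected (1 at step 1, 2 at step 7); 8 moves as required.

c3 -> b3 -> a3 -> a2 -> a1 -> b1 -> c1 -> c2 -> b2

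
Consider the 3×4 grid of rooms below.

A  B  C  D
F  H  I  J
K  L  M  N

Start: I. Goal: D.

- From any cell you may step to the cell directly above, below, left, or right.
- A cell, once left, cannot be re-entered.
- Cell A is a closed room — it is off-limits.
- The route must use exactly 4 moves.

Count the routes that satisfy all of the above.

Need simple routes of exactly 4 moves from I to D (Manhattan distance 2, so 1 moves are spent on a detour and 1 undoing it).
Enumerating: I M N J D | I H B C D.
That gives 2 routes.

2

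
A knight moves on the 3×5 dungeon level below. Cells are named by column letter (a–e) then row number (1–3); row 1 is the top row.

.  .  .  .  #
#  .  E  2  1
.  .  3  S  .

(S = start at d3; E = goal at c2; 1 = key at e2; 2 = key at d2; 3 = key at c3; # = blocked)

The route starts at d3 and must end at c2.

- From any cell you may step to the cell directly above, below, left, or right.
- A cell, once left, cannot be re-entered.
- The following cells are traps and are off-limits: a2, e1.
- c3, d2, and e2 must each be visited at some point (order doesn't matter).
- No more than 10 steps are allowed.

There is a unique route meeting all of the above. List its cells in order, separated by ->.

d3 -> e3 -> e2 -> d2 -> d1 -> c1 -> b1 -> b2 -> b3 -> c3 -> c2

The 10-move cap with required stops at c3, d2, e2 leaves no slack for detours.
Route from d3: right 1 to e3, up 1 to e2, left 1 to d2, up 1 to d1, left 2 to b1, down 2 to b3, right 1 to c3, up 1 to c2 — 10 moves in all.
Check: all required cells visited; 10 ≤ 10 moves.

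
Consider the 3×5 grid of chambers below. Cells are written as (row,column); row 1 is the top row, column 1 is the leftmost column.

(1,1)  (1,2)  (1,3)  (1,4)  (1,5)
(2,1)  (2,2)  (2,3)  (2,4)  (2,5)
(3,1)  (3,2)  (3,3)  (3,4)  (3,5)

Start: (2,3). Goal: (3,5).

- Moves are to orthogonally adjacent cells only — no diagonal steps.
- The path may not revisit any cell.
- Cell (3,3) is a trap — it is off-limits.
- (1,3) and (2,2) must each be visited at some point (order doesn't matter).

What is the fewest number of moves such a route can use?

Any route passes through (1,3) and (2,2) in some order between (2,3) and (3,5). Summing Manhattan distances along each leg and taking the cheapest ordering ((2,3) → (2,2) → (1,3) → (3,5)) gives a lower bound of 1 + 2 + 4 = 7 moves.
A route of 7 moves achieves this: (2,3) → (2,2) → (1,2) → (1,3) → (1,4) → (2,4) → (3,4) → (3,5).
Since 7 matches the lower bound, it is optimal.

7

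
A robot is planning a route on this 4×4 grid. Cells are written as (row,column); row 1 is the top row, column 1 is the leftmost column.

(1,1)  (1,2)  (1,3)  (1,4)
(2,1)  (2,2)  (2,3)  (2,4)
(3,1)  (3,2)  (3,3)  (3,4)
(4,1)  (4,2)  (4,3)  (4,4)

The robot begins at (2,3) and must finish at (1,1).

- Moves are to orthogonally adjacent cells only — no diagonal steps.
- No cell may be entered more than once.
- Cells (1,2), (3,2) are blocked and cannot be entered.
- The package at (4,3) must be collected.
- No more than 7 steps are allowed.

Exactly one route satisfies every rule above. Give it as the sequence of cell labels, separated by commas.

(2,3), (3,3), (4,3), (4,2), (4,1), (3,1), (2,1), (1,1)

The 7-move cap with required stops at (4,3) leaves no slack for detours.
Route from (2,3): down 2 to (4,3), left 2 to (4,1), up 3 to (1,1) — 7 moves in all.
Check: all required cells visited; 7 ≤ 7 moves.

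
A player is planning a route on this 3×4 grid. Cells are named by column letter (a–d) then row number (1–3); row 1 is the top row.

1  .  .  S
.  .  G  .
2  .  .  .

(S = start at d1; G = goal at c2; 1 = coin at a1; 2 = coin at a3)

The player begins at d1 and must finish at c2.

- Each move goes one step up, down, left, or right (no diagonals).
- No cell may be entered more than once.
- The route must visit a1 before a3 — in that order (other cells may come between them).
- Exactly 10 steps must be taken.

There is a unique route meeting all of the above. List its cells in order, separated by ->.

The waypoints must appear in the order a1, a3, with no cell reused.
Route from d1: 3× left (reaching a1), 2× down (reaching a3), 3× right (reaching d3), up to d2, left to c2 — 10 moves in all.
Check: order respected (1 at step 3, 2 at step 5); 10 moves as required.

d1 -> c1 -> b1 -> a1 -> a2 -> a3 -> b3 -> c3 -> d3 -> d2 -> c2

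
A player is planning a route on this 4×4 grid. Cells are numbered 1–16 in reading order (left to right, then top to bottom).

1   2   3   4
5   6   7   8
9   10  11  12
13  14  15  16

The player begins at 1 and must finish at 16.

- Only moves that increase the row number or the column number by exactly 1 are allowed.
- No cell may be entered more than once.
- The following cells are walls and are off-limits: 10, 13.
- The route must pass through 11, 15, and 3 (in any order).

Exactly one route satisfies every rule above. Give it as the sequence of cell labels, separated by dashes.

1 - 2 - 3 - 7 - 11 - 15 - 16

Moves only go right or down, so the column and row indices never decrease.
Route from 1: right 2 to 3, down 3 to 15, right 1 to 16 — 6 moves in all.
Check: all required cells visited.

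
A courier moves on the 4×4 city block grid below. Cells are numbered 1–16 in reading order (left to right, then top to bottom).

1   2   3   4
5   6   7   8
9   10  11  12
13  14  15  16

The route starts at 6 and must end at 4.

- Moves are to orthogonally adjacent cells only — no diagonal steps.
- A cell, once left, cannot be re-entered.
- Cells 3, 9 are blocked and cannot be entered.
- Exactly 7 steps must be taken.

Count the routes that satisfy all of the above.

5

Need simple routes of exactly 7 moves from 6 to 4 (Manhattan distance 3, so 2 moves are spent on a detour and 2 undoing it).
Enumerating: 6 10 14 15 11 7 8 4 | 6 10 14 15 11 12 8 4 | 6 10 14 15 16 12 8 4 | 6 10 11 15 16 12 8 4 | 6 7 11 15 16 12 8 4.
That gives 5 routes.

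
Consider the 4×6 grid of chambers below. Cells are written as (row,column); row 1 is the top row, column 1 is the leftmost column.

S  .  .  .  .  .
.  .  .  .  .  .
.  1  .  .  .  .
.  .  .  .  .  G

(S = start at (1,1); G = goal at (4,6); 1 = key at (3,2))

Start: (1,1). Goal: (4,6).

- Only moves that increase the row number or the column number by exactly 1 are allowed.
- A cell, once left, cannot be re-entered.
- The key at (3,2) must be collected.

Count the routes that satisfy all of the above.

15

A right/down-only route from (1,1) to (4,6) makes exactly 3 down-moves and 5 right-moves in some order.
With no other constraints that would be C(8,3) = 56 routes.
Split at (3,2) and multiply the segment counts: (1,1)→(3,2): 3; (3,2)→(4,6): 5; product = 15.
That gives 15 routes.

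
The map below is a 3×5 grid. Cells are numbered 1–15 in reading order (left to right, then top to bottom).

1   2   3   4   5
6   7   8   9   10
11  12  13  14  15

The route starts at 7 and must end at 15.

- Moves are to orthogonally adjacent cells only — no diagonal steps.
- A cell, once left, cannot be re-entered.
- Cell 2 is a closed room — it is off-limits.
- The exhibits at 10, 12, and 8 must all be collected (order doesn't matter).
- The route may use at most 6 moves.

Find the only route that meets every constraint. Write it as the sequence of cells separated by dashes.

The budget equals the shortest possible length, so every move has to be on a shortest route through the required cells.
Route from 7: down to 12, right to 13, up to 8, 2× right (reaching 10), down to 15 — 6 moves in all.
Check: all required cells visited; 6 ≤ 6 moves.

7 - 12 - 13 - 8 - 9 - 10 - 15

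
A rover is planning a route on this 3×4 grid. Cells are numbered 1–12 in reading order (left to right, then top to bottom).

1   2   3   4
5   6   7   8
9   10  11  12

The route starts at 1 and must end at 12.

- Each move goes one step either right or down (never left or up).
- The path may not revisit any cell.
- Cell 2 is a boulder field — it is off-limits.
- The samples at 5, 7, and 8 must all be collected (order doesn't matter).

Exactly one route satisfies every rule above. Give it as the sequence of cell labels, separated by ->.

1 -> 5 -> 6 -> 7 -> 8 -> 12

Moves only go right or down, so the column and row indices never decrease.
Route from 1: down to 5, 3× right (reaching 8), down to 12 — 5 moves in all.
Check: all required cells visited.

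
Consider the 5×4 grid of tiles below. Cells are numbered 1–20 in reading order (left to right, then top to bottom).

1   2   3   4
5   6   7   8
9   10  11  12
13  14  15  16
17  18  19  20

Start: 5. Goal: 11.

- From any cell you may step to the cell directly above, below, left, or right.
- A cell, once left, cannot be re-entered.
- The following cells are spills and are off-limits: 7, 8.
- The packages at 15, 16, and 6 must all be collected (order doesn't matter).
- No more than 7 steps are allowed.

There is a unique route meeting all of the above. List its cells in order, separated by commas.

The 7-move cap with required stops at 15, 16, 6 leaves no slack for detours.
Route from 5: right 1 to 6, down 2 to 14, right 2 to 16, up 1 to 12, left 1 to 11 — 7 moves in all.
Check: all required cells visited; 7 ≤ 7 moves.

5, 6, 10, 14, 15, 16, 12, 11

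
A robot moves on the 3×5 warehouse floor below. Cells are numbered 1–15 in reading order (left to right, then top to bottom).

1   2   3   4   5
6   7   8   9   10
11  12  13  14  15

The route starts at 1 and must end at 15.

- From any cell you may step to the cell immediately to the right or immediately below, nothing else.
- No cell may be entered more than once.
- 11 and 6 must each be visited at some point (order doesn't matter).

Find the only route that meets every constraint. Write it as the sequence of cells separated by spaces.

Moves only go right or down, so the column and row indices never decrease.
Route from 1: down 2 to 11, right 4 to 15 — 6 moves in all.
Check: all required cells visited.

1 6 11 12 13 14 15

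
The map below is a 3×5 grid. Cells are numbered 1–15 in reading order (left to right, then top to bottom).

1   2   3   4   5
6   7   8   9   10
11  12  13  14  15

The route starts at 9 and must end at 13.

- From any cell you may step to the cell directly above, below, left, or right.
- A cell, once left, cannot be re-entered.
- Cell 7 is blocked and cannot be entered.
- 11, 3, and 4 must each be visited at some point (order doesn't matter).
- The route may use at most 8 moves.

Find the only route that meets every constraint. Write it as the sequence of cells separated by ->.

9 -> 4 -> 3 -> 2 -> 1 -> 6 -> 11 -> 12 -> 13

Any route must reach 11, 3, and 4 and still end at 13 within 8 moves, so the order of the required stops is forced.
Route from 9: up to 4, 3× left (reaching 1), 2× down (reaching 11), 2× right (reaching 13) — 8 moves in all.
Check: all required cells visited; 8 ≤ 8 moves.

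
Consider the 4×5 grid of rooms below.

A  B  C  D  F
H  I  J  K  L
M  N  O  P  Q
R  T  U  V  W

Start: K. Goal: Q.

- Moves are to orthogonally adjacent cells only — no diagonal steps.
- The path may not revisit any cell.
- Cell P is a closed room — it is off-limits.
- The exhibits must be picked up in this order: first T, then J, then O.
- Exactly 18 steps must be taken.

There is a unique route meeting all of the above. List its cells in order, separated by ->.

The waypoints must appear in the order T, J, O, with no cell reused.
Route from K: right to L, up to F, 4× left (reaching A), 3× down (reaching R), right to T, 2× up (reaching I), right to J, 2× down (reaching U), 2× right (reaching W), up to Q — 18 moves in all.
Check: order respected (T at step 10, J at step 13, O at step 14); 18 moves as required.

K -> L -> F -> D -> C -> B -> A -> H -> M -> R -> T -> N -> I -> J -> O -> U -> V -> W -> Q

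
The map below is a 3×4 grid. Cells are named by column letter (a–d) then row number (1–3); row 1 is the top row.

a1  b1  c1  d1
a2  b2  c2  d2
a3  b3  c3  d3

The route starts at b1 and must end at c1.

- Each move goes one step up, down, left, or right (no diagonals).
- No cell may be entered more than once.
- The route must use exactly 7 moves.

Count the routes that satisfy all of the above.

9

Need simple routes of exactly 7 moves from b1 to c1 (Manhattan distance 1, so 3 moves are spent on a detour and 3 undoing it).
Branch systematically from the start, pruning whenever the remaining move budget drops below the Manhattan distance to c1 or differs from it in parity. Grouping the completions by first move — via b2: 5; via a1: 4 (no valid completion starts via c1) — and summing: 5 + 4 = 9.
That gives 9 routes.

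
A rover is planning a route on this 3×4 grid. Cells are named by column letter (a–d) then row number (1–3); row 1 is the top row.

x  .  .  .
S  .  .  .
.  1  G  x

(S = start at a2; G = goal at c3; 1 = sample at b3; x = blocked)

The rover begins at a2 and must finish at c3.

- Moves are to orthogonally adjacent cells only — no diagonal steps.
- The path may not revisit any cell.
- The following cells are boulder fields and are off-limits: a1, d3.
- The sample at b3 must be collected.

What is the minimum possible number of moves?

3

Any route passes through b3 somewhere between a2 and c3. Summing Manhattan distances along the two legs (a2 → b3 → c3) gives a lower bound of 2 + 1 = 3 moves.
A route of 3 moves achieves this: a2 → a3 → b3 → c3.
Since 3 matches the lower bound, it is optimal.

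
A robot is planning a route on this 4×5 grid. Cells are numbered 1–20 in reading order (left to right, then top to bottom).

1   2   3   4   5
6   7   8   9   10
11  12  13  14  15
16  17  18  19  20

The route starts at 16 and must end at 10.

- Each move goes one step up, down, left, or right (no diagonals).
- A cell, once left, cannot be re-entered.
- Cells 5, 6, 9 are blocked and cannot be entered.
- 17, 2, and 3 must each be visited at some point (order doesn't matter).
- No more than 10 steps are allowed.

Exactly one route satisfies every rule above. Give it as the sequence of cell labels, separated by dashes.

The budget equals the shortest possible length, so every move has to be on a shortest route through the required cells.
Route from 16: right 1 to 17, up 3 to 2, right 1 to 3, down 2 to 13, right 2 to 15, up 1 to 10 — 10 moves in all.
Check: all required cells visited; 10 ≤ 10 moves.

16 - 17 - 12 - 7 - 2 - 3 - 8 - 13 - 14 - 15 - 10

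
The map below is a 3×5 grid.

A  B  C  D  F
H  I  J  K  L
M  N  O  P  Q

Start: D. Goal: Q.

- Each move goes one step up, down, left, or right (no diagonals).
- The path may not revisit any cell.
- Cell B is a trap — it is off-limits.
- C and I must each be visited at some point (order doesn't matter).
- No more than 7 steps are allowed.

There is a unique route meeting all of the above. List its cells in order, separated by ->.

D -> C -> J -> I -> N -> O -> P -> Q

The budget equals the shortest possible length, so every move has to be on a shortest route through the required cells.
Route from D: left to C, down to J, left to I, down to N, 3× right (reaching Q) — 7 moves in all.
Check: all required cells visited; 7 ≤ 7 moves.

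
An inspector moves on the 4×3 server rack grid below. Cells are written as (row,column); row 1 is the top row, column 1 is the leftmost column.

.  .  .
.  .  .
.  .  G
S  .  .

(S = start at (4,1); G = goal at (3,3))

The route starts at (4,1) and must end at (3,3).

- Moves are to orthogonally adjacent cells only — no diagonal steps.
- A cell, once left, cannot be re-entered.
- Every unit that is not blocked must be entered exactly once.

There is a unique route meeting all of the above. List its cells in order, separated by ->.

(4,1) -> (3,1) -> (2,1) -> (1,1) -> (1,2) -> (1,3) -> (2,3) -> (2,2) -> (3,2) -> (4,2) -> (4,3) -> (3,3)

Need to visit all 12 open cells exactly once, starting at (4,1) and ending at (3,3).
Cell (1,3) has only two open neighbours ((2,3) and (1,2)), so the path must pass straight through it: one of those is the cell it's entered from and the other is where it exits.
Route from (4,1): 3× up (reaching (1,1)), 2× right (reaching (1,3)), down to (2,3), left to (2,2), 2× down (reaching (4,2)), right to (4,3), up to (3,3) — 11 moves in all.
Check: all 12 open cells covered.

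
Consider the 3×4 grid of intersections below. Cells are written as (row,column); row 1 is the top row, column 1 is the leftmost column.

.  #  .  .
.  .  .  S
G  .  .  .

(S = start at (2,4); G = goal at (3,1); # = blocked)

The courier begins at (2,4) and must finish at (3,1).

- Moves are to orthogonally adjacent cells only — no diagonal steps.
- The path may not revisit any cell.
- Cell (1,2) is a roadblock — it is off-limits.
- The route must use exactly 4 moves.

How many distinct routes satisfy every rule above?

Need simple routes of exactly 4 moves from (2,4) to (3,1) (Manhattan distance 4, so 0 moves are spent on a detour and 0 undoing it).
Enumerating: (2,4) (3,4) (3,3) (3,2) (3,1) | (2,4) (2,3) (3,3) (3,2) (3,1) | (2,4) (2,3) (2,2) (3,2) (3,1) | (2,4) (2,3) (2,2) (2,1) (3,1).
That gives 4 routes.

4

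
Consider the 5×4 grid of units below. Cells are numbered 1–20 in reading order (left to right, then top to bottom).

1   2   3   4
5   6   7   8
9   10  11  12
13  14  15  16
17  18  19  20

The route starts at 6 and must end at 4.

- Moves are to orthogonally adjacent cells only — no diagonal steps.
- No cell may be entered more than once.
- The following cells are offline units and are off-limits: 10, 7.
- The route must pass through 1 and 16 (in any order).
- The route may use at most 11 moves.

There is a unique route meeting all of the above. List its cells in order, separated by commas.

6, 2, 1, 5, 9, 13, 14, 15, 16, 12, 8, 4

The budget equals the shortest possible length, so every move has to be on a shortest route through the required cells.
Route from 6: up 1 to 2, left 1 to 1, down 3 to 13, right 3 to 16, up 3 to 4 — 11 moves in all.
Check: all required cells visited; 11 ≤ 11 moves.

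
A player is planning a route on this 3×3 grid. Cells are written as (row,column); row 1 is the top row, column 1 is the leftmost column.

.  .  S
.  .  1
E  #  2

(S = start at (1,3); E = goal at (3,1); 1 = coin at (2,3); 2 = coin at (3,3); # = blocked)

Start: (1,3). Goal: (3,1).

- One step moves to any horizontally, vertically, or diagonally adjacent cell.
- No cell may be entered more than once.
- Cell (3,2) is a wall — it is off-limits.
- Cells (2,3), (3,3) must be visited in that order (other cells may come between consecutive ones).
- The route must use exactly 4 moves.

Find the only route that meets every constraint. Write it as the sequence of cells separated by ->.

(1,3) -> (2,3) -> (3,3) -> (2,2) -> (3,1)

The waypoints must appear in the order (2,3), (3,3), with no cell reused.
Route from (1,3): 2× down (reaching (3,3)), up-left to (2,2), down-left to (3,1) — 4 moves in all.
Check: order respected (1 at step 1, 2 at step 2); 4 moves as required.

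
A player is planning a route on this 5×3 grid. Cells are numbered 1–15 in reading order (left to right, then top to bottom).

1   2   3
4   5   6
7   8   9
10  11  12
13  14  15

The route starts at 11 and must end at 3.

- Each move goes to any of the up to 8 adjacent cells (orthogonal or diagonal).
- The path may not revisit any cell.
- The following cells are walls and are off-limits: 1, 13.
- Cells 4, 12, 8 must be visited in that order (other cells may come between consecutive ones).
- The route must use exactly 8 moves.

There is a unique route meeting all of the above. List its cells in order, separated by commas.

The waypoints must appear in the order 4, 12, 8, with no cell reused.
Route from 11: up-left to 7, up to 4, right to 5, down-right to 9, down to 12, up-left to 8, up-right to 6, up to 3 — 8 moves in all.
Check: order respected (4 at step 2, 12 at step 5, 8 at step 6); 8 moves as required.

11, 7, 4, 5, 9, 12, 8, 6, 3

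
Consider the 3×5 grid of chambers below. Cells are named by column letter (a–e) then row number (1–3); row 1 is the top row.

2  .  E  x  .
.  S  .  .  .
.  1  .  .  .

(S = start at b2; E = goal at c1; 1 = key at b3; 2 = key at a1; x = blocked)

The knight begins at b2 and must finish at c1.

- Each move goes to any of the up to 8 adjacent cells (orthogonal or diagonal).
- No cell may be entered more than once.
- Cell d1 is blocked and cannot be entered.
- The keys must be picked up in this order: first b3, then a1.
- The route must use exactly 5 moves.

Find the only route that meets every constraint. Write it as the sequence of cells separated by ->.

b2 -> b3 -> a2 -> a1 -> b1 -> c1

The waypoints must appear in the order b3, a1, with no cell reused.
Route from b2: down to b3, up-left to a2, up to a1, 2× right (reaching c1) — 5 moves in all.
Check: order respected (1 at step 1, 2 at step 3); 5 moves as required.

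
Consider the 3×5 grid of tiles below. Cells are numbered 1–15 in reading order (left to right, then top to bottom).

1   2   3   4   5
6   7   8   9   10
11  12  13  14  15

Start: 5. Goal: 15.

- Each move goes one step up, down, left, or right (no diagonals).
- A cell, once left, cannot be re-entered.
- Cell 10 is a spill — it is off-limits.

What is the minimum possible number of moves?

4

The Manhattan distance from 5 to 15 is |1−3| + |5−5| = 2, so at least 2 moves are needed.
That bound ignores the blocked cells. Measuring each leg by the fewest moves that actually steer around them (5→15: 4) raises the lower bound to 4.
A route of 4 moves exists: 5 → 4 → 9 → 14 → 15.
Since 4 matches that lower bound, it is optimal.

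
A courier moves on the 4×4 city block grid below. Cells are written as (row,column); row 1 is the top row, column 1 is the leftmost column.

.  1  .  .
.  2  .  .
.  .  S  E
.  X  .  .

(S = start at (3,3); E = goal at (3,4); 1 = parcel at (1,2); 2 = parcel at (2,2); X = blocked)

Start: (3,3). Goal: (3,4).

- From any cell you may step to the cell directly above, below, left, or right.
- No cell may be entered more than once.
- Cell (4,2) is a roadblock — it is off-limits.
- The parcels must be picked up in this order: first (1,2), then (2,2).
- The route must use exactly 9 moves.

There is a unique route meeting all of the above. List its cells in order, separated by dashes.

(3,3) - (3,2) - (3,1) - (2,1) - (1,1) - (1,2) - (2,2) - (2,3) - (2,4) - (3,4)

The waypoints must appear in the order (1,2), (2,2), with no cell reused.
Route from (3,3): left 2 to (3,1), up 2 to (1,1), right 1 to (1,2), down 1 to (2,2), right 2 to (2,4), down 1 to (3,4) — 9 moves in all.
Check: order respected (1 at step 5, 2 at step 6); 9 moves as required.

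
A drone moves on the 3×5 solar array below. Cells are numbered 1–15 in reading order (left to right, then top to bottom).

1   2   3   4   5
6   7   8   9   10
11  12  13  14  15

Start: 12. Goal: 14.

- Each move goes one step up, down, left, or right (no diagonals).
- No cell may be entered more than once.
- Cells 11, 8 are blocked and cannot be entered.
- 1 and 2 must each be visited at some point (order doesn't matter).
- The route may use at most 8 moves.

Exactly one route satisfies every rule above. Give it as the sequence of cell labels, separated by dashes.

12 - 7 - 6 - 1 - 2 - 3 - 4 - 9 - 14

Any route must reach 1 and 2 and still end at 14 within 8 moves, so the order of the required stops is forced.
Route from 12: up to 7, left to 6, up to 1, 3× right (reaching 4), 2× down (reaching 14) — 8 moves in all.
Check: all required cells visited; 8 ≤ 8 moves.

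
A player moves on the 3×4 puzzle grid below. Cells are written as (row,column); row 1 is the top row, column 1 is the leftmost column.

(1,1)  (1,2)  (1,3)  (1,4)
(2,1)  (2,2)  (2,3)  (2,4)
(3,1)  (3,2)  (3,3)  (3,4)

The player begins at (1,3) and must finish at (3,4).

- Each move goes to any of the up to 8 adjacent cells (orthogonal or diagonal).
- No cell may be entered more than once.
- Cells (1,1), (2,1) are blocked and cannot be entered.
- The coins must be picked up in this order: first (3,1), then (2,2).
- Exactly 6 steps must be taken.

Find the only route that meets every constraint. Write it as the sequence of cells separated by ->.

(1,3) -> (2,3) -> (3,2) -> (3,1) -> (2,2) -> (3,3) -> (3,4)

The waypoints must appear in the order (3,1), (2,2), with no cell reused.
Route from (1,3): down to (2,3), down-left to (3,2), left to (3,1), up-right to (2,2), down-right to (3,3), right to (3,4) — 6 moves in all.
Check: order respected ((3,1) at step 3, (2,2) at step 4); 6 moves as required.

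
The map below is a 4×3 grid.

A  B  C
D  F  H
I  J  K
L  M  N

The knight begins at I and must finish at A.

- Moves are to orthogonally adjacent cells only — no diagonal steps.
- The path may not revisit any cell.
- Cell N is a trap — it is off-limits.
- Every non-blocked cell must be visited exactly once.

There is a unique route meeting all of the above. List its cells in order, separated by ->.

I -> L -> M -> J -> K -> H -> C -> B -> F -> D -> A

Need to visit all 11 open cells exactly once, starting at I and ending at A.
Cell K has only two open neighbours (H and J), so the path must pass straight through it: one of those is the cell it's entered from and the other is where it exits.
Route from I: down to L, right to M, up to J, right to K, 2× up (reaching C), left to B, down to F, left to D, up to A — 10 moves in all.
Check: all 11 open cells covered.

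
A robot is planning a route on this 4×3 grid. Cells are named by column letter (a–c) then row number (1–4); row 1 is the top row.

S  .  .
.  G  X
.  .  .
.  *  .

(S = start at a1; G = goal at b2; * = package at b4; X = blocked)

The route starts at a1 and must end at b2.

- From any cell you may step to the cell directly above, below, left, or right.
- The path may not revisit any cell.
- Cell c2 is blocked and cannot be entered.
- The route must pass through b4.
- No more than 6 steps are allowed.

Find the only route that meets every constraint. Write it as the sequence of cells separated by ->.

The 6-move cap with required stops at b4 leaves no slack for detours.
Route from a1: 3× down (reaching a4), right to b4, 2× up (reaching b2) — 6 moves in all.
Check: all required cells visited; 6 ≤ 6 moves.

a1 -> a2 -> a3 -> a4 -> b4 -> b3 -> b2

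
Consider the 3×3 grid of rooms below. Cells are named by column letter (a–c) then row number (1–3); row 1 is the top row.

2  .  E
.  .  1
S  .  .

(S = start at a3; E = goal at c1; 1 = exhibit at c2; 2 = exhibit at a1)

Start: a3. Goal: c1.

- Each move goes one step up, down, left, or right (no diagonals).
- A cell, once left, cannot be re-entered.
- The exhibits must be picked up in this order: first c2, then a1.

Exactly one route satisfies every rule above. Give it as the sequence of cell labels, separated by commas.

a3, b3, c3, c2, b2, a2, a1, b1, c1

The waypoints must appear in the order c2, a1, with no cell reused.
Route from a3: right 2 to c3, up 1 to c2, left 2 to a2, up 1 to a1, right 2 to c1 — 8 moves in all.
Check: order respected (1 at step 3, 2 at step 6).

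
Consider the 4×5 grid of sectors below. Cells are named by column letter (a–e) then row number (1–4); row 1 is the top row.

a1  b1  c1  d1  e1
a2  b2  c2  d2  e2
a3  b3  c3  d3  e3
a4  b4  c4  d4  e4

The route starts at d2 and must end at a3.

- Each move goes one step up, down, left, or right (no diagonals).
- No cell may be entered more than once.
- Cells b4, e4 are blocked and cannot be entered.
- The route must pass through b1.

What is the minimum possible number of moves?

6

Any route passes through b1 somewhere between d2 and a3. Summing Manhattan distances along the two legs (d2 → b1 → a3) gives a lower bound of 3 + 3 = 6 moves.
A route of 6 moves achieves this: d2 → d1 → c1 → b1 → b2 → b3 → a3.
Since 6 matches the lower bound, it is optimal.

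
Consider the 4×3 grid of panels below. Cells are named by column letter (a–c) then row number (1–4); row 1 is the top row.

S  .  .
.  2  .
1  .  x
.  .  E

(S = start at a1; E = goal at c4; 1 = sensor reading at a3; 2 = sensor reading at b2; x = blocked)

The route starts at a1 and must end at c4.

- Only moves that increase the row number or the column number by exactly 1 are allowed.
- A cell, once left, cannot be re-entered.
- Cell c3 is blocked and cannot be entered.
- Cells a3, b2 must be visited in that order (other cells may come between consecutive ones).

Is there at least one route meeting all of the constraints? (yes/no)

b2 lies above a3, so going from a3 to b2 would need an upward move — but moves only go right/down, so a3 cannot be visited before b2.

no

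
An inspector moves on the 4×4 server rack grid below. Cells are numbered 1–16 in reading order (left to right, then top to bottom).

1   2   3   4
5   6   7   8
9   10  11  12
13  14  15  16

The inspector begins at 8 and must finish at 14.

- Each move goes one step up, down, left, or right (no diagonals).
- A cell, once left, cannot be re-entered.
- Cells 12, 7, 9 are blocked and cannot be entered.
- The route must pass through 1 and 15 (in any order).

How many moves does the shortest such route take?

Any route passes through 1 and 15 in some order between 8 and 14. Summing Manhattan distances along each leg and taking the cheapest ordering (8 → 1 → 15 → 14) gives a lower bound of 4 + 5 + 1 = 10 moves.
A route of 10 moves achieves this: 8 → 4 → 3 → 2 → 1 → 5 → 6 → 10 → 11 → 15 → 14.
Since 10 matches the lower bound, it is optimal.

10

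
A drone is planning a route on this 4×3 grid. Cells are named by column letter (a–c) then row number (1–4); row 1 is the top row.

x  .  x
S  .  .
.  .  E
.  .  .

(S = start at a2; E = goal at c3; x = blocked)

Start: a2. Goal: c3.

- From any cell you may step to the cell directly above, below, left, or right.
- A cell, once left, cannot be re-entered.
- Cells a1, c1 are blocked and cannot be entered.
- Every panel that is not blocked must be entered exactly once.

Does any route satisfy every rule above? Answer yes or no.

Cell b1 has only one open neighbour but is neither the start nor the goal, so a Hamiltonian route would have to both enter and leave it through the same neighbour — impossible without revisiting.

no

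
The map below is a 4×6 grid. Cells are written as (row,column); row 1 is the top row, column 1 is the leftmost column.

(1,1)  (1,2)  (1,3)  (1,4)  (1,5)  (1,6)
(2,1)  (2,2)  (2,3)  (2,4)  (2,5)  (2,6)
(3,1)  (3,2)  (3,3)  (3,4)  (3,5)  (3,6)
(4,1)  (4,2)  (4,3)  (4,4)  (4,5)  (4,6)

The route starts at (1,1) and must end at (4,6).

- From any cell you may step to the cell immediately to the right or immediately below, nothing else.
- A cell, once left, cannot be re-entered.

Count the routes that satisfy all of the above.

56

A right/down-only route from (1,1) to (4,6) makes exactly 3 down-moves and 5 right-moves in some order.
With no other constraints that would be C(8,3) = 56 routes.
That gives 56 routes.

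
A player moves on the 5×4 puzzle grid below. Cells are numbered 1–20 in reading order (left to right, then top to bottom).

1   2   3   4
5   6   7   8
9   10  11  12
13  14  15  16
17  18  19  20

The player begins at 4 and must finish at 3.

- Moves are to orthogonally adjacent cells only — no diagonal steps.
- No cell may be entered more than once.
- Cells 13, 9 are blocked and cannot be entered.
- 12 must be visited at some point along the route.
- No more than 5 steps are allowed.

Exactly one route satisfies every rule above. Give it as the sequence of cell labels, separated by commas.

Any route must reach 12 and still end at 3 within 5 moves, so the order of the required stops is forced.
Route from 4: down 2 to 12, left 1 to 11, up 2 to 3 — 5 moves in all.
Check: all required cells visited; 5 ≤ 5 moves.

4, 8, 12, 11, 7, 3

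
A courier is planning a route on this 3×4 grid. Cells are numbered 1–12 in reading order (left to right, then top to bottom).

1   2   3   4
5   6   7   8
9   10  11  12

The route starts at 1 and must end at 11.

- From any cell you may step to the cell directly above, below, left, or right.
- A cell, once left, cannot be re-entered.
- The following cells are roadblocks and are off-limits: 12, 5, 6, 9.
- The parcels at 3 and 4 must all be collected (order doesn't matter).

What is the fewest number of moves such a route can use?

Any route passes through 3 and 4 in some order between 1 and 11. Summing Manhattan distances along each leg and taking the cheapest ordering (1 → 4 → 3 → 11) gives a lower bound of 3 + 1 + 2 = 6 moves.
A route of 6 moves achieves this: 1 → 2 → 3 → 4 → 8 → 7 → 11.
Since 6 matches the lower bound, it is optimal.

6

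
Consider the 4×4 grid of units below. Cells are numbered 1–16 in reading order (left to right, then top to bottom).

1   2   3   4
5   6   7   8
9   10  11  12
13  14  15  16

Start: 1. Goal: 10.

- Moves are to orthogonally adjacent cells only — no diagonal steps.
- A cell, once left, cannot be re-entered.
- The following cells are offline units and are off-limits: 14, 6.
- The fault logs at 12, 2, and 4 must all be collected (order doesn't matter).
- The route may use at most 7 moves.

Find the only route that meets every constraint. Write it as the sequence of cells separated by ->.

1 -> 2 -> 3 -> 4 -> 8 -> 12 -> 11 -> 10

The budget equals the shortest possible length, so every move has to be on a shortest route through the required cells.
Route from 1: 3× right (reaching 4), 2× down (reaching 12), 2× left (reaching 10) — 7 moves in all.
Check: all required cells visited; 7 ≤ 7 moves.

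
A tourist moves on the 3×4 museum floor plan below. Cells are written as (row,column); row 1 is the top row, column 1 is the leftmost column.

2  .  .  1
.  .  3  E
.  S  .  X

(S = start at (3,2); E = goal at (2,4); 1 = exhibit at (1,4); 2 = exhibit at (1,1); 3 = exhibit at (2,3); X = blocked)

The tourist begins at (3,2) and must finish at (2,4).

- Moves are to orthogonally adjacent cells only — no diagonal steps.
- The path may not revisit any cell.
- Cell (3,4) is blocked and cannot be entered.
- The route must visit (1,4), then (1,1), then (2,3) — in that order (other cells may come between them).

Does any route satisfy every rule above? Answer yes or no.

Ignoring the required order, 2 revisit-free routes from (3,2) to (2,4) pass through all of (1,4), (1,1), and (2,3); the waypoint orders that occur are (1,1) → (2,3) → (1,4) (1); (2,3) → (1,1) → (1,4) (1) — never (1,4) → (1,1) → (2,3).

no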